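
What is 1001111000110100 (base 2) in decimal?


1001111000110100 in decimal = 40500

40500


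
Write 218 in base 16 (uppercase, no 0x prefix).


218 = DA hex

DA


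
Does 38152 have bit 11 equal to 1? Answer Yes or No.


0b1001010100001000, bit 11 = 0. No

No


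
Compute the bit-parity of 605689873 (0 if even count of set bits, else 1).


0b100100000110100001100000010001 has 9 ones => parity 1

1


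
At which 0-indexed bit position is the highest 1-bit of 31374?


0b111101010001110. Highest set bit at position 14

14


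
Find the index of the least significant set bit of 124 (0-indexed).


0b1111100. Lowest set bit at position 2

2


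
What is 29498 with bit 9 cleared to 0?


29498 & ~(1 << 9) = 28986

28986


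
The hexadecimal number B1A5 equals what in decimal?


B1A5 hex = 45477 decimal

45477


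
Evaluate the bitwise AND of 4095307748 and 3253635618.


0b11110100000110010110111111100100 & 0b11000001111011101000101000100010 = 0b11000000000010000000101000100000 = 3221752352

3221752352


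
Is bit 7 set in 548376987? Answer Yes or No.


0b100000101011111001000110011011, bit 7 = 1. Yes

Yes


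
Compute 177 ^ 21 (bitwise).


0b10110001 ^ 0b10101 = 0b10100100 = 164

164


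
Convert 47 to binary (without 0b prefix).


47 = 101111 in binary

101111


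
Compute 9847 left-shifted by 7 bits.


0b10011001110111 << 7 = 0b100110011101110000000 = 1260416

1260416


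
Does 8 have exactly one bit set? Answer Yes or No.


0b1000. Only one bit set => Yes

Yes


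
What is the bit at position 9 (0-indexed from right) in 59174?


0b1110011100100110, position 9 = 1

1


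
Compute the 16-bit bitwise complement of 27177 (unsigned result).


~0b110101000101001 = 0b1001010111010110 = 38358 (16-bit unsigned)

38358


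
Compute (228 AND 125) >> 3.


Step 1: 228 & 125 = 100
Step 2: 100 >> 3 = 12

12


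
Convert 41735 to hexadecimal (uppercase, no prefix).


41735 = A307 hex

A307


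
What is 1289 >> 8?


0b10100001001 >> 8 = 0b101 = 5

5


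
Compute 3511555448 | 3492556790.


0b11010001010011100001010101111000 | 0b11010000001011000010111111110110 = 0b11010001011011100011111111111110 = 3513663486

3513663486


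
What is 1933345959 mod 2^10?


1933345959 & 1023 = 167

167


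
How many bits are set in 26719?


0b110100001011111 has 9 set bits

9


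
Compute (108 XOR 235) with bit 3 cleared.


Step 1: 108 ^ 235 = 135
Step 2: 135 & ~(1 << 3) = 135

135


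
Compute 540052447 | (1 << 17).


540052447 | (1 << 17) = 540052447 | 131072 = 540183519

540183519


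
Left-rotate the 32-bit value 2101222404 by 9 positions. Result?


Rotate 0b1111101001111100001110000000100 left by 9 (32-bit) = 0b1111100001110000000100011111010 = 2084047098

2084047098


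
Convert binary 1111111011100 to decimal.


1111111011100 in decimal = 8156

8156


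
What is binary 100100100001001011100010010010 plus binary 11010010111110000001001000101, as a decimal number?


100100100001001011100010010010 + 11010010111110000001001000101 = 111110111000111011101011010111 = 1055111895

1055111895


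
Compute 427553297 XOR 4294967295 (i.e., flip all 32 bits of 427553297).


427553297 ^ 4294967295 = 3867413998

3867413998


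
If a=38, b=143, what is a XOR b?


38 ^ 143 = 169

169


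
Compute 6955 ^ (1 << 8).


6955 ^ (1 << 8) = 6955 ^ 256 = 6699

6699


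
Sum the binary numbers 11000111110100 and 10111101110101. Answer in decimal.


11000111110100 + 10111101110101 = 110000101101001 = 24937

24937


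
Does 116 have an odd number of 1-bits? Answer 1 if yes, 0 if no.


0b1110100 has 4 ones => parity 0

0


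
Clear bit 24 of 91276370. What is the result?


91276370 & ~(1 << 24) = 74499154

74499154


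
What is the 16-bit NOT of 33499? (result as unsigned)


~0b1000001011011011 = 0b111110100100100 = 32036 (16-bit unsigned)

32036


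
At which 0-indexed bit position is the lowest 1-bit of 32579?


0b111111101000011. Lowest set bit at position 0

0


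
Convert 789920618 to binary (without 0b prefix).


789920618 = 101111000101010011101101101010 in binary

101111000101010011101101101010


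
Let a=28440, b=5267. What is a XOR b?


28440 ^ 5267 = 31627

31627


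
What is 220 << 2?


0b11011100 << 2 = 0b1101110000 = 880

880


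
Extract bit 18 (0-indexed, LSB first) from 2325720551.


0b10001010100111111010110111100111, position 18 = 1

1


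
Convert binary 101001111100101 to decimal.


101001111100101 in decimal = 21477

21477


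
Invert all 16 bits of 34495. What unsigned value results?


34495 ^ 65535 = 31040

31040


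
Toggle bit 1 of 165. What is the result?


165 ^ (1 << 1) = 165 ^ 2 = 167

167


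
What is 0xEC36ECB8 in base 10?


EC36ECB8 hex = 3963022520 decimal

3963022520


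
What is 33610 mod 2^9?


33610 & 511 = 330

330


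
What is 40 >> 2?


0b101000 >> 2 = 0b1010 = 10

10


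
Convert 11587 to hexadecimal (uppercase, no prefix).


11587 = 2D43 hex

2D43


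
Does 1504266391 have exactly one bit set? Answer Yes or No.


0b1011001101010010100100010010111. Multiple bits set => No

No


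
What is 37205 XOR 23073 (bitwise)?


0b1001000101010101 ^ 0b101101000100001 = 0b1100101101110100 = 52084

52084


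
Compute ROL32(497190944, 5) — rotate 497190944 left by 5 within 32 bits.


Rotate 0b11101101000101000100000100000 left by 5 (32-bit) = 0b10110100010100010000010000000011 = 3025208323

3025208323


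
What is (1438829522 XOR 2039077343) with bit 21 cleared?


Step 1: 1438829522 ^ 2039077343 = 743117325
Step 2: 743117325 & ~(1 << 21) = 743117325

743117325


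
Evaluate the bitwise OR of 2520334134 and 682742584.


0b10010110001110010011111100110110 | 0b101000101100011101001100111000 = 0b10111110101110011111111100111110 = 3199860542

3199860542


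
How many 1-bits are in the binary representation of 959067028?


0b111001001010100011001110010100 has 14 set bits

14


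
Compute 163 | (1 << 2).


163 | (1 << 2) = 163 | 4 = 167

167


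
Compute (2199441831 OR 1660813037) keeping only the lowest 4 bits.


Step 1: 2199441831 | 1660813037 = 3825074159
Step 2: 3825074159 & 15 = 15

15


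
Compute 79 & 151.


0b1001111 & 0b10010111 = 0b111 = 7

7


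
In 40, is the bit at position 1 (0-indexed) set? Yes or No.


0b101000, bit 1 = 0. No

No


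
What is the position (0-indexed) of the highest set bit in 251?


0b11111011. Highest set bit at position 7

7


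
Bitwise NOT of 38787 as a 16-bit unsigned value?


~0b1001011110000011 = 0b110100001111100 = 26748 (16-bit unsigned)

26748


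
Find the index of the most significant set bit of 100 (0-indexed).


0b1100100. Highest set bit at position 6

6


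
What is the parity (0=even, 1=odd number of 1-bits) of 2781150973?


0b10100101110001001111111011111101 has 21 ones => parity 1

1


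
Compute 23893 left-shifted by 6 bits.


0b101110101010101 << 6 = 0b101110101010101000000 = 1529152

1529152


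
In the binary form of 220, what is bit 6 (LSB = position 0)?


0b11011100, position 6 = 1

1


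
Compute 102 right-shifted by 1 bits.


0b1100110 >> 1 = 0b110011 = 51

51


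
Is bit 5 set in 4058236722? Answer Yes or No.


0b11110001111000111100011100110010, bit 5 = 1. Yes

Yes


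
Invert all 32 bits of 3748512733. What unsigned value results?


3748512733 ^ 4294967295 = 546454562

546454562


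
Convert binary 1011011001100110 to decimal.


1011011001100110 in decimal = 46694

46694


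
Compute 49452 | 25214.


0b1100000100101100 | 0b110001001111110 = 0b1110001101111110 = 58238

58238


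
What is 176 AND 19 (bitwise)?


0b10110000 & 0b10011 = 0b10000 = 16

16


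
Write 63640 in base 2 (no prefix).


63640 = 1111100010011000 in binary

1111100010011000


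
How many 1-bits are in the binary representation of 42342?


0b1010010101100110 has 8 set bits

8


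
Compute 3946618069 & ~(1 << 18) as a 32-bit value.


3946618069 & ~(1 << 18) = 3946355925

3946355925


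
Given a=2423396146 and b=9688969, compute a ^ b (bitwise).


2423396146 ^ 9688969 = 2430714043

2430714043


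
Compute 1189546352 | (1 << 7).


1189546352 | (1 << 7) = 1189546352 | 128 = 1189546480

1189546480


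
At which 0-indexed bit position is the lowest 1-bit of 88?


0b1011000. Lowest set bit at position 3

3


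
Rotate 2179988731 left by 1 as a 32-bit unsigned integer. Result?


Rotate 0b10000001111011111111110011111011 left by 1 (32-bit) = 0b11110111111111100111110111 = 65010167

65010167


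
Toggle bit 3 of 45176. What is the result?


45176 ^ (1 << 3) = 45176 ^ 8 = 45168

45168


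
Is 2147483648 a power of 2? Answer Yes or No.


0b10000000000000000000000000000000. Only one bit set => Yes

Yes


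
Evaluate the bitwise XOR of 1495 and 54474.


0b10111010111 ^ 0b1101010011001010 = 0b1101000100011101 = 53533

53533


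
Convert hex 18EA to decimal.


18EA hex = 6378 decimal

6378


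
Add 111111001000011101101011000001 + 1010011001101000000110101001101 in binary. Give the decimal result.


111111001000011101101011000001 + 1010011001101000000110101001101 = 10010010010101011110100000001110 = 2455103502

2455103502


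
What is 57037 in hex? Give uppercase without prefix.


57037 = DECD hex

DECD


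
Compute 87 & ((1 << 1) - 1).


87 & 1 = 1

1


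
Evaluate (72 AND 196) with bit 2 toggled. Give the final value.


Step 1: 72 & 196 = 64
Step 2: 64 ^ (1 << 2) = 64 ^ 4 = 68

68


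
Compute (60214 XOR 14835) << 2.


Step 1: 60214 ^ 14835 = 53957
Step 2: 53957 << 2 = 215828

215828


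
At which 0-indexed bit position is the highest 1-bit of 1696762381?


0b1100101001000101000101000001101. Highest set bit at position 30

30


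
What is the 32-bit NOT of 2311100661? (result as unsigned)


~0b10001001110000001001100011110101 = 0b1110110001111110110011100001010 = 1983866634 (32-bit unsigned)

1983866634


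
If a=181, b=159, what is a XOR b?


181 ^ 159 = 42

42


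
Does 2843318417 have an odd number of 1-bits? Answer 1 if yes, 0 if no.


0b10101001011110011001100010010001 has 15 ones => parity 1

1


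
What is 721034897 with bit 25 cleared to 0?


721034897 & ~(1 << 25) = 687480465

687480465


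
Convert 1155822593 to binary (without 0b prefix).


1155822593 = 1000100111001000111010000000001 in binary

1000100111001000111010000000001


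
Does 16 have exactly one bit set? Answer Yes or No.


0b10000. Only one bit set => Yes

Yes


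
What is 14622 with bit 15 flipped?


14622 ^ (1 << 15) = 14622 ^ 32768 = 47390

47390


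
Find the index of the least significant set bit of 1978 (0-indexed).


0b11110111010. Lowest set bit at position 1

1


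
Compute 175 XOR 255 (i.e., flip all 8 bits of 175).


175 ^ 255 = 80

80


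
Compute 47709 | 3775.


0b1011101001011101 | 0b111010111111 = 0b1011111011111111 = 48895

48895


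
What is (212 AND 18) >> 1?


Step 1: 212 & 18 = 16
Step 2: 16 >> 1 = 8

8


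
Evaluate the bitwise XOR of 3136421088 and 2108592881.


0b10111010111100011111110011100000 ^ 0b1111101101011101001001011110001 = 0b11000111010111110110111000010001 = 3344920081

3344920081


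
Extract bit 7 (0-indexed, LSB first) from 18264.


0b100011101011000, position 7 = 0

0


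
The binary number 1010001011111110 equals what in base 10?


1010001011111110 in decimal = 41726

41726


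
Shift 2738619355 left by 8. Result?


0b10100011001111000000001111011011 << 8 = 0b1010001100111100000000111101101100000000 = 701086554880

701086554880


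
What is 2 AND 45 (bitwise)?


0b10 & 0b101101 = 0b0 = 0

0


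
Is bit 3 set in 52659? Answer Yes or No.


0b1100110110110011, bit 3 = 0. No

No


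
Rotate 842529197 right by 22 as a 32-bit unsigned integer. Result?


Rotate 0b110010001101111111100110101101 right by 22 (32-bit) = 0b11011111111001101011010011001000 = 3756438728

3756438728


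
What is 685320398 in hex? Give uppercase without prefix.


685320398 = 28D928CE hex

28D928CE


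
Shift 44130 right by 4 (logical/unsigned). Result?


0b1010110001100010 >> 4 = 0b101011000110 = 2758

2758


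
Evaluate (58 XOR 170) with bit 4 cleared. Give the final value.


Step 1: 58 ^ 170 = 144
Step 2: 144 & ~(1 << 4) = 128

128


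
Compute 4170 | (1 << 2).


4170 | (1 << 2) = 4170 | 4 = 4174

4174


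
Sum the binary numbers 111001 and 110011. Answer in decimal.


111001 + 110011 = 1101100 = 108

108


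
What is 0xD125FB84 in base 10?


D125FB84 hex = 3508927364 decimal

3508927364


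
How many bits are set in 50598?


0b1100010110100110 has 8 set bits

8


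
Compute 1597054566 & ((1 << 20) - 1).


1597054566 & 1048575 = 73318

73318


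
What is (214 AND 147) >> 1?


Step 1: 214 & 147 = 146
Step 2: 146 >> 1 = 73

73


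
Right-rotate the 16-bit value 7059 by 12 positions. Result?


Rotate 0b1101110010011 right by 12 (16-bit) = 0b1011100100110001 = 47409

47409


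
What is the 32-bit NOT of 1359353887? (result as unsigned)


~0b1010001000001100001100000011111 = 0b10101110111110011110011111100000 = 2935613408 (32-bit unsigned)

2935613408


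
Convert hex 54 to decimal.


54 hex = 84 decimal

84


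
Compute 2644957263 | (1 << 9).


2644957263 | (1 << 9) = 2644957263 | 512 = 2644957775

2644957775


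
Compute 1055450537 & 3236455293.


0b111110111010001110010110101001 & 0b11000000111010000110001101111101 = 0b111010000110000100101001 = 15229225

15229225


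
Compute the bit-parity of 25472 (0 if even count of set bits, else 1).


0b110001110000000 has 5 ones => parity 1

1


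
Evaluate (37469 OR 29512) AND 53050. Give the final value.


Step 1: 37469 | 29512 = 62301
Step 2: 62301 & 53050 = 49944

49944


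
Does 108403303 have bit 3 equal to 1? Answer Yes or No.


0b110011101100001101001100111, bit 3 = 0. No

No


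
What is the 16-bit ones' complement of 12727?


12727 ^ 65535 = 52808

52808


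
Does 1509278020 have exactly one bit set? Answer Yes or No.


0b1011001111101011100000101000100. Multiple bits set => No

No


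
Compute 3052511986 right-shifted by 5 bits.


0b10110101111100011010001011110010 >> 5 = 0b101101011111000110100010111 = 95390999

95390999


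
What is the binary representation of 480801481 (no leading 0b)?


480801481 = 11100101010000111001011001001 in binary

11100101010000111001011001001


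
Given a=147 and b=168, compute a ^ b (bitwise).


147 ^ 168 = 59

59


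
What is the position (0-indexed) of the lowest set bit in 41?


0b101001. Lowest set bit at position 0

0


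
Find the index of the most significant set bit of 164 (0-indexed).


0b10100100. Highest set bit at position 7

7


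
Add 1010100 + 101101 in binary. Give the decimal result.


1010100 + 101101 = 10000001 = 129

129


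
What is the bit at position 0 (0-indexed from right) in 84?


0b1010100, position 0 = 0

0


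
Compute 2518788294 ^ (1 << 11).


2518788294 ^ (1 << 11) = 2518788294 ^ 2048 = 2518786246

2518786246


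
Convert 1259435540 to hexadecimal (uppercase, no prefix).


1259435540 = 4B117614 hex

4B117614


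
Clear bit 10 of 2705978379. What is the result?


2705978379 & ~(1 << 10) = 2705977355

2705977355


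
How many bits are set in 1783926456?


0b1101010010101001000111010111000 has 15 set bits

15


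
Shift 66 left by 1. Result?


0b1000010 << 1 = 0b10000100 = 132

132


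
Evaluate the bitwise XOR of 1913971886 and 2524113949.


0b1110010000101001110010010101110 ^ 0b10010110011100101110110000011101 = 0b11100100011001100000100010110011 = 3831892147

3831892147


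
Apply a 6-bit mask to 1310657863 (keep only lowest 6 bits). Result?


1310657863 & 63 = 7

7


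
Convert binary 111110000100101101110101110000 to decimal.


111110000100101101110101110000 in decimal = 1041423728

1041423728


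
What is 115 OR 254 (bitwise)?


0b1110011 | 0b11111110 = 0b11111111 = 255

255


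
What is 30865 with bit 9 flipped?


30865 ^ (1 << 9) = 30865 ^ 512 = 31377

31377


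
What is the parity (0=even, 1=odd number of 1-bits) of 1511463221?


0b1011010000101110001100100110101 has 15 ones => parity 1

1


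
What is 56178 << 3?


0b1101101101110010 << 3 = 0b1101101101110010000 = 449424

449424


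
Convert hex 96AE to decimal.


96AE hex = 38574 decimal

38574


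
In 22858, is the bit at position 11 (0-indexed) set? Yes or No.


0b101100101001010, bit 11 = 1. Yes

Yes


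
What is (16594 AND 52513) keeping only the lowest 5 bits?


Step 1: 16594 & 52513 = 16384
Step 2: 16384 & 31 = 0

0


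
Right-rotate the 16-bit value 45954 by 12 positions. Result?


Rotate 0b1011001110000010 right by 12 (16-bit) = 0b11100000101011 = 14379

14379


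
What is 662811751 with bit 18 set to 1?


662811751 | (1 << 18) = 662811751 | 262144 = 663073895

663073895


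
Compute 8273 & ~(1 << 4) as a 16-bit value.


8273 & ~(1 << 4) = 8257

8257


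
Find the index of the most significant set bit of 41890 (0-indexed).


0b1010001110100010. Highest set bit at position 15

15


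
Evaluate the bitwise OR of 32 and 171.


0b100000 | 0b10101011 = 0b10101011 = 171

171


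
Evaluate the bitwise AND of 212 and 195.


0b11010100 & 0b11000011 = 0b11000000 = 192

192


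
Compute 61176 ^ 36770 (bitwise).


0b1110111011111000 ^ 0b1000111110100010 = 0b110000101011010 = 24922

24922


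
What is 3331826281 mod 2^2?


3331826281 & 3 = 1

1


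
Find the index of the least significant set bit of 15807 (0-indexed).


0b11110110111111. Lowest set bit at position 0

0


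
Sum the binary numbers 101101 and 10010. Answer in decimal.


101101 + 10010 = 111111 = 63

63


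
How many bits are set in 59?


0b111011 has 5 set bits

5


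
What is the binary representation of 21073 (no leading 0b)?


21073 = 101001001010001 in binary

101001001010001


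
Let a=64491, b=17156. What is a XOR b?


64491 ^ 17156 = 47343

47343


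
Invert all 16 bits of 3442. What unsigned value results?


3442 ^ 65535 = 62093

62093


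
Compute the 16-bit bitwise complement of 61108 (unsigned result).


~0b1110111010110100 = 0b1000101001011 = 4427 (16-bit unsigned)

4427


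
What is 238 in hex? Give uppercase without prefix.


238 = EE hex

EE


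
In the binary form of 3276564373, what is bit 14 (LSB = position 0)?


0b11000011010011000110011110010101, position 14 = 1

1


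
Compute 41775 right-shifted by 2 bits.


0b1010001100101111 >> 2 = 0b10100011001011 = 10443

10443


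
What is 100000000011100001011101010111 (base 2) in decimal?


100000000011100001011101010111 in decimal = 537794391

537794391


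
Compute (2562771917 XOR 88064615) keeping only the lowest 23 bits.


Step 1: 2562771917 ^ 88064615 = 2650737066
Step 2: 2650737066 & 8388607 = 8325546

8325546


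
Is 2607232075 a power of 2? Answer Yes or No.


0b10011011011001110011010001001011. Multiple bits set => No

No


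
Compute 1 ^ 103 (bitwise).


0b1 ^ 0b1100111 = 0b1100110 = 102

102


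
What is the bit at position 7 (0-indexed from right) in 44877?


0b1010111101001101, position 7 = 0

0


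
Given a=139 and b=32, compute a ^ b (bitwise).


139 ^ 32 = 171

171


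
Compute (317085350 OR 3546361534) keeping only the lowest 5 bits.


Step 1: 317085350 | 3546361534 = 3555163838
Step 2: 3555163838 & 31 = 30

30


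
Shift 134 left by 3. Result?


0b10000110 << 3 = 0b10000110000 = 1072

1072


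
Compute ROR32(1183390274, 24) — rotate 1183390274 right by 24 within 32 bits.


Rotate 0b1000110100010010001101001000010 right by 24 (32-bit) = 0b10001001000110100100001001000110 = 2300199494

2300199494


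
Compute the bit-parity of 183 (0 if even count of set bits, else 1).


0b10110111 has 6 ones => parity 0

0


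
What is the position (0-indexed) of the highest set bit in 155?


0b10011011. Highest set bit at position 7

7


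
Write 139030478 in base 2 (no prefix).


139030478 = 1000010010010110111111001110 in binary

1000010010010110111111001110


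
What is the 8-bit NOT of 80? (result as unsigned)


~0b1010000 = 0b10101111 = 175 (8-bit unsigned)

175


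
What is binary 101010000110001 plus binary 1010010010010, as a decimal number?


101010000110001 + 1010010010010 = 110100011000011 = 26819

26819


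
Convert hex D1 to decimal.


D1 hex = 209 decimal

209


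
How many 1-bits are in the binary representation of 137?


0b10001001 has 3 set bits

3


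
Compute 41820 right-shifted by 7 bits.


0b1010001101011100 >> 7 = 0b101000110 = 326

326


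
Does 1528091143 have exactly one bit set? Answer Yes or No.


0b1011011000101001101001000000111. Multiple bits set => No

No


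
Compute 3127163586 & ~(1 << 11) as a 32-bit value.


3127163586 & ~(1 << 11) = 3127161538

3127161538


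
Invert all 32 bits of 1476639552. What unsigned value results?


1476639552 ^ 4294967295 = 2818327743

2818327743


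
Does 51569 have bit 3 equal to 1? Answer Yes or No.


0b1100100101110001, bit 3 = 0. No

No


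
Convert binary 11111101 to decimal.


11111101 in decimal = 253

253


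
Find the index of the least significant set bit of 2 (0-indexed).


0b10. Lowest set bit at position 1

1


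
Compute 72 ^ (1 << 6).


72 ^ (1 << 6) = 72 ^ 64 = 8

8


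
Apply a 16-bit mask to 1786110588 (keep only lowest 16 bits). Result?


1786110588 & 65535 = 57980

57980


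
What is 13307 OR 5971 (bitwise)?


0b11001111111011 | 0b1011101010011 = 0b11011111111011 = 14331

14331


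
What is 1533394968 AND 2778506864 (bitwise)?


0b1011011011001011100000000011000 & 0b10100101100111001010011001110000 = 0b1000001001000000000010000 = 17072144

17072144


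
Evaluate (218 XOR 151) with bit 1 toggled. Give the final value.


Step 1: 218 ^ 151 = 77
Step 2: 77 ^ (1 << 1) = 77 ^ 2 = 79

79


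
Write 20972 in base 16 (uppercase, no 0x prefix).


20972 = 51EC hex

51EC


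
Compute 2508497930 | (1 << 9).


2508497930 | (1 << 9) = 2508497930 | 512 = 2508498442

2508498442


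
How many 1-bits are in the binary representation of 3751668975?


0b11011111100111011110110011101111 has 24 set bits

24


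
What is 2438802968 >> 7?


0b10010001010111010010111000011000 >> 7 = 0b1001000101011101001011100 = 19053148

19053148


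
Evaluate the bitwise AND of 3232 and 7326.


0b110010100000 & 0b1110010011110 = 0b110010000000 = 3200

3200


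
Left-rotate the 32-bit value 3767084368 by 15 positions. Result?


Rotate 0b11100000100010010010010101010000 left by 15 (32-bit) = 0b10010010101010000111000001000100 = 2460512324

2460512324


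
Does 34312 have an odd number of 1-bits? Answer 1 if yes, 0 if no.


0b1000011000001000 has 4 ones => parity 0

0


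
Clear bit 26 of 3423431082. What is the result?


3423431082 & ~(1 << 26) = 3356322218

3356322218


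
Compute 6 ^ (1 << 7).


6 ^ (1 << 7) = 6 ^ 128 = 134

134


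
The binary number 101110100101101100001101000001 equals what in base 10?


101110100101101100001101000001 in decimal = 781632321

781632321


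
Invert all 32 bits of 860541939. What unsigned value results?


860541939 ^ 4294967295 = 3434425356

3434425356


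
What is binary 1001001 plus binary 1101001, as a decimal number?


1001001 + 1101001 = 10110010 = 178

178


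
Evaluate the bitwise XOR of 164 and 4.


0b10100100 ^ 0b100 = 0b10100000 = 160

160


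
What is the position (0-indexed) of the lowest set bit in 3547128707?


0b11010011011011001110001110000011. Lowest set bit at position 0

0


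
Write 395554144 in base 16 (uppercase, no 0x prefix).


395554144 = 1793AD60 hex

1793AD60


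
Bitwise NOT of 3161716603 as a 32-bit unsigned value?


~0b10111100011100111111011101111011 = 0b1000011100011000000100010000100 = 1133250692 (32-bit unsigned)

1133250692


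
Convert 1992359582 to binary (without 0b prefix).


1992359582 = 1110110110000001111111010011110 in binary

1110110110000001111111010011110


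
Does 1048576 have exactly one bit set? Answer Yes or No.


0b100000000000000000000. Only one bit set => Yes

Yes


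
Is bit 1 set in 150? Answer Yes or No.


0b10010110, bit 1 = 1. Yes

Yes


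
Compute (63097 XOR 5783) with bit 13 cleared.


Step 1: 63097 ^ 5783 = 57582
Step 2: 57582 & ~(1 << 13) = 49390

49390


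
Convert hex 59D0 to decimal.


59D0 hex = 22992 decimal

22992


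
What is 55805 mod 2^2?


55805 & 3 = 1

1


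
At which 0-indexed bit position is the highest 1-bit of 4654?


0b1001000101110. Highest set bit at position 12

12


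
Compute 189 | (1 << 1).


189 | (1 << 1) = 189 | 2 = 191

191


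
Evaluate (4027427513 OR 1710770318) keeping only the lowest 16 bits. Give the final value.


Step 1: 4027427513 | 1710770318 = 4127058623
Step 2: 4127058623 & 65535 = 60095

60095


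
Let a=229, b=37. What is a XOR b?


229 ^ 37 = 192

192


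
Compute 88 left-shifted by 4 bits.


0b1011000 << 4 = 0b10110000000 = 1408

1408


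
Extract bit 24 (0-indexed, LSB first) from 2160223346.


0b10000000110000100110010001110010, position 24 = 0

0


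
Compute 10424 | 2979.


0b10100010111000 | 0b101110100011 = 0b10101110111011 = 11195

11195


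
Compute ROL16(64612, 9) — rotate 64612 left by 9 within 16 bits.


Rotate 0b1111110001100100 left by 9 (16-bit) = 0b1100100111111000 = 51704

51704


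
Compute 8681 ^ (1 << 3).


8681 ^ (1 << 3) = 8681 ^ 8 = 8673

8673


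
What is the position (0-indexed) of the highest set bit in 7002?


0b1101101011010. Highest set bit at position 12

12


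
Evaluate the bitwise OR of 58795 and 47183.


0b1110010110101011 | 0b1011100001001111 = 0b1111110111101111 = 65007

65007


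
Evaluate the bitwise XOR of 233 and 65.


0b11101001 ^ 0b1000001 = 0b10101000 = 168

168


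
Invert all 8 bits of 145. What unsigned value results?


145 ^ 255 = 110

110


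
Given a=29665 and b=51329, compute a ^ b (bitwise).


29665 ^ 51329 = 47968

47968


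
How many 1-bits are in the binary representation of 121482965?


0b111001111011010111011010101 has 18 set bits

18


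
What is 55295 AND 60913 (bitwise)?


0b1101011111111111 & 0b1110110111110001 = 0b1100010111110001 = 50673

50673


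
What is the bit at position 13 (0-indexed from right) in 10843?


0b10101001011011, position 13 = 1

1


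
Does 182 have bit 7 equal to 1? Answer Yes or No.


0b10110110, bit 7 = 1. Yes

Yes


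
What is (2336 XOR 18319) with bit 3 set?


Step 1: 2336 ^ 18319 = 20143
Step 2: 20143 | (1 << 3) = 20143 | 8 = 20143

20143


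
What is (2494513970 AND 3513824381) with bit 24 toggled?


Step 1: 2494513970 & 3513824381 = 2418016304
Step 2: 2418016304 ^ (1 << 24) = 2418016304 ^ 16777216 = 2434793520

2434793520


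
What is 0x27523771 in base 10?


27523771 hex = 659699569 decimal

659699569


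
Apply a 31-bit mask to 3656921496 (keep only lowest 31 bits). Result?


3656921496 & 2147483647 = 1509437848

1509437848


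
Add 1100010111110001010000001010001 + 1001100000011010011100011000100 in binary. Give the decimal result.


1100010111110001010000001010001 + 1001100000011010011100011000100 = 10101111000001011101100100010101 = 2936396053

2936396053


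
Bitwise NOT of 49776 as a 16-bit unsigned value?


~0b1100001001110000 = 0b11110110001111 = 15759 (16-bit unsigned)

15759


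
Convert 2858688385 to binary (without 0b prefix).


2858688385 = 10101010011001000001111110000001 in binary

10101010011001000001111110000001


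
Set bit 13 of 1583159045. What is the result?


1583159045 | (1 << 13) = 1583159045 | 8192 = 1583167237

1583167237


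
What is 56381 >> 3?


0b1101110000111101 >> 3 = 0b1101110000111 = 7047

7047


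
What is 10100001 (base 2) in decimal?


10100001 in decimal = 161

161


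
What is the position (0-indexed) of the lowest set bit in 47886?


0b1011101100001110. Lowest set bit at position 1

1


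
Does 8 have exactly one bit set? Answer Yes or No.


0b1000. Only one bit set => Yes

Yes


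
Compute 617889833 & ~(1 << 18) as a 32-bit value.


617889833 & ~(1 << 18) = 617627689

617627689


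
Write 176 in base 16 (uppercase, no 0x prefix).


176 = B0 hex

B0


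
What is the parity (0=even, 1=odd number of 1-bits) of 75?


0b1001011 has 4 ones => parity 0

0


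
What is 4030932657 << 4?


0b11110000010000110010011010110001 << 4 = 0b111100000100001100100110101100010000 = 64494922512

64494922512


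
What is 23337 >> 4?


0b101101100101001 >> 4 = 0b10110110010 = 1458

1458


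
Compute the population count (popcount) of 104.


0b1101000 has 3 set bits

3


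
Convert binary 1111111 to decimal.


1111111 in decimal = 127

127


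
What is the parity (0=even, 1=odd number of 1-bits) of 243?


0b11110011 has 6 ones => parity 0

0


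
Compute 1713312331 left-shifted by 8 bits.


0b1100110000111110001001001001011 << 8 = 0b110011000011111000100100100101100000000 = 438607956736

438607956736


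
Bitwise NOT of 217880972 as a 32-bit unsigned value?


~0b1100111111001001100110001100 = 0b11110011000000110110011001110011 = 4077086323 (32-bit unsigned)

4077086323


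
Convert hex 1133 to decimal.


1133 hex = 4403 decimal

4403


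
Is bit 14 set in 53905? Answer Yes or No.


0b1101001010010001, bit 14 = 1. Yes

Yes


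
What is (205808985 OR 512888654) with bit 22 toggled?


Step 1: 205808985 | 512888654 = 517369695
Step 2: 517369695 ^ (1 << 22) = 517369695 ^ 4194304 = 513175391

513175391


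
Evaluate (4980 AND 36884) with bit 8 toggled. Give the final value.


Step 1: 4980 & 36884 = 4116
Step 2: 4116 ^ (1 << 8) = 4116 ^ 256 = 4372

4372


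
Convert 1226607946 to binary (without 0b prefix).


1226607946 = 1001001000111001000110101001010 in binary

1001001000111001000110101001010


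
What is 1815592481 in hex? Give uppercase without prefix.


1815592481 = 6C37BE21 hex

6C37BE21


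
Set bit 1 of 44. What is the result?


44 | (1 << 1) = 44 | 2 = 46

46


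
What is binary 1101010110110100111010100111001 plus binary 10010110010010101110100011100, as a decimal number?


1101010110110100111010100111001 + 10010110010010101110100011100 = 1111101101000111101001001010101 = 2107888213

2107888213


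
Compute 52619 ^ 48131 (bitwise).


0b1100110110001011 ^ 0b1011110000000011 = 0b111000110001000 = 29064

29064


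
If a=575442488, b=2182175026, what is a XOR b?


575442488 ^ 2182175026 = 2690504458

2690504458


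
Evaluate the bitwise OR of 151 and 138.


0b10010111 | 0b10001010 = 0b10011111 = 159

159


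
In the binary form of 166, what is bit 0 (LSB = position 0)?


0b10100110, position 0 = 0

0


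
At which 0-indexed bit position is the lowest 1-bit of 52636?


0b1100110110011100. Lowest set bit at position 2

2


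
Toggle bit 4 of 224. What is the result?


224 ^ (1 << 4) = 224 ^ 16 = 240

240


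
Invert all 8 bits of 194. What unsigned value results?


194 ^ 255 = 61

61


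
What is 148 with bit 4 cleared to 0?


148 & ~(1 << 4) = 132

132


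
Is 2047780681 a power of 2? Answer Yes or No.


0b1111010000011101010011101001001. Multiple bits set => No

No


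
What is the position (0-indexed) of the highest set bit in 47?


0b101111. Highest set bit at position 5

5


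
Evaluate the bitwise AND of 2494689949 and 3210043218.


0b10010100101100011111001010011101 & 0b10111111010101010101111101010010 = 0b10010100000100010101001000010000 = 2484163088

2484163088


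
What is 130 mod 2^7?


130 & 127 = 2

2


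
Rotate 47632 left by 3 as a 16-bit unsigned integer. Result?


Rotate 0b1011101000010000 left by 3 (16-bit) = 0b1101000010000101 = 53381

53381


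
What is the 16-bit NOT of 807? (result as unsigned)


~0b1100100111 = 0b1111110011011000 = 64728 (16-bit unsigned)

64728


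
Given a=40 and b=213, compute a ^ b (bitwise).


40 ^ 213 = 253

253


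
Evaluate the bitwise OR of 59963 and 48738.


0b1110101000111011 | 0b1011111001100010 = 0b1111111001111011 = 65147

65147


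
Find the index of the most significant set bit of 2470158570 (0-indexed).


0b10010011001110111010000011101010. Highest set bit at position 31

31


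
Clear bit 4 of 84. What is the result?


84 & ~(1 << 4) = 68

68


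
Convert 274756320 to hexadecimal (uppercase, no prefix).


274756320 = 106072E0 hex

106072E0


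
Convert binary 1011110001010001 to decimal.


1011110001010001 in decimal = 48209

48209


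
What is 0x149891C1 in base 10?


149891C1 hex = 345543105 decimal

345543105


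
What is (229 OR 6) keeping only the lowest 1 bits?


Step 1: 229 | 6 = 231
Step 2: 231 & 1 = 1

1


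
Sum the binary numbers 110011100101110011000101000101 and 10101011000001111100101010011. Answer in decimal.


110011100101110011000101000101 + 10101011000001111100101010011 = 1001000111110000010101010011000 = 1224223384

1224223384


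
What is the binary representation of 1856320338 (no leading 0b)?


1856320338 = 1101110101001010011001101010010 in binary

1101110101001010011001101010010


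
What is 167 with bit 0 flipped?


167 ^ (1 << 0) = 167 ^ 1 = 166

166


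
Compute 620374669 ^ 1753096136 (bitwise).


0b100100111110100010101010001101 ^ 0b1101000011111100001111111001000 = 0b1001100100001000011010101000101 = 1283732805

1283732805


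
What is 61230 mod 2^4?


61230 & 15 = 14

14


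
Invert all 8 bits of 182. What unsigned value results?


182 ^ 255 = 73

73


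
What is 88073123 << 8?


0b101001111111110001110100011 << 8 = 0b10100111111111000111010001100000000 = 22546719488

22546719488


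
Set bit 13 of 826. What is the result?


826 | (1 << 13) = 826 | 8192 = 9018

9018


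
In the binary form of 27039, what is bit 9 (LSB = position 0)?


0b110100110011111, position 9 = 0

0


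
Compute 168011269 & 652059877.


0b1010000000111010011000000101 & 0b100110110111011010010011100101 = 0b10000000011010010000000101 = 33661957

33661957


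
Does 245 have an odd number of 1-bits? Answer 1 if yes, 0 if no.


0b11110101 has 6 ones => parity 0

0


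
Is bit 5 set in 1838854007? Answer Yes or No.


0b1101101100110101010111101110111, bit 5 = 1. Yes

Yes


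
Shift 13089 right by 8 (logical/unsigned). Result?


0b11001100100001 >> 8 = 0b110011 = 51

51


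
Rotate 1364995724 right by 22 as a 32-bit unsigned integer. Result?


Rotate 0b1010001010111000010111010001100 right by 22 (32-bit) = 0b1110000101110100011000101000101 = 1891250501

1891250501


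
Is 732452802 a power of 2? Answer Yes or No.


0b101011101010000101011111000010. Multiple bits set => No

No


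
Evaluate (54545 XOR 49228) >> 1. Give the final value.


Step 1: 54545 ^ 49228 = 5469
Step 2: 5469 >> 1 = 2734

2734


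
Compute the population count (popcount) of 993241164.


0b111011001100111010100001001100 has 15 set bits

15


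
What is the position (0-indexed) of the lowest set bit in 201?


0b11001001. Lowest set bit at position 0

0


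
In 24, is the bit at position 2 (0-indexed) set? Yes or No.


0b11000, bit 2 = 0. No

No


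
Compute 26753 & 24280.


0b110100010000001 & 0b101111011011000 = 0b100100010000000 = 18560

18560


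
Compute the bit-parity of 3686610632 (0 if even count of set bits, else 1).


0b11011011101111010011011011001000 has 19 ones => parity 1

1


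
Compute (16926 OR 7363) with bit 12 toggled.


Step 1: 16926 | 7363 = 24287
Step 2: 24287 ^ (1 << 12) = 24287 ^ 4096 = 20191

20191


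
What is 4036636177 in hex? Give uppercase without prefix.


4036636177 = F09A2E11 hex

F09A2E11


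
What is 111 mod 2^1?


111 & 1 = 1

1


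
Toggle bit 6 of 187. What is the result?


187 ^ (1 << 6) = 187 ^ 64 = 251

251


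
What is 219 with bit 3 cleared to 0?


219 & ~(1 << 3) = 211

211


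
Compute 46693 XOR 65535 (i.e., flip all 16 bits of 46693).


46693 ^ 65535 = 18842

18842


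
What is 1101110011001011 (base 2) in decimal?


1101110011001011 in decimal = 56523

56523


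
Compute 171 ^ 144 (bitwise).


0b10101011 ^ 0b10010000 = 0b111011 = 59

59


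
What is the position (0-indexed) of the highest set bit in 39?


0b100111. Highest set bit at position 5

5


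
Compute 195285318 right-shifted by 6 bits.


0b1011101000111101000101000110 >> 6 = 0b1011101000111101000101 = 3051333

3051333


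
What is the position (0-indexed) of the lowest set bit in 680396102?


0b101000100011100000010101000110. Lowest set bit at position 1

1


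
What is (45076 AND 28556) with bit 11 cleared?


Step 1: 45076 & 28556 = 8196
Step 2: 8196 & ~(1 << 11) = 8196

8196


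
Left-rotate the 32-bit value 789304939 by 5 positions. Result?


Rotate 0b101111000010111101011001101011 left by 5 (32-bit) = 0b11100001011110101100110101100101 = 3782921573

3782921573


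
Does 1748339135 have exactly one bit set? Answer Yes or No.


0b1101000001101011000100110111111. Multiple bits set => No

No


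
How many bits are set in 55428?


0b1101100010000100 has 6 set bits

6


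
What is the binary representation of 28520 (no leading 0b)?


28520 = 110111101101000 in binary

110111101101000


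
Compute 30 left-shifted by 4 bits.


0b11110 << 4 = 0b111100000 = 480

480


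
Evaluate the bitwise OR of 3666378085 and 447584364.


0b11011010100010000111110101100101 | 0b11010101011011001100001101100 = 0b11011010101011011111110101101101 = 3668835693

3668835693


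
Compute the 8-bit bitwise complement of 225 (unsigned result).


~0b11100001 = 0b11110 = 30 (8-bit unsigned)

30


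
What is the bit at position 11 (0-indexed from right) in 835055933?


0b110001110001011111000100111101, position 11 = 0

0


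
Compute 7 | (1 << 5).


7 | (1 << 5) = 7 | 32 = 39

39


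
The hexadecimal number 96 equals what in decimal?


96 hex = 150 decimal

150


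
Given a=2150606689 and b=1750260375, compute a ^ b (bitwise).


2150606689 ^ 1750260375 = 3900538358

3900538358


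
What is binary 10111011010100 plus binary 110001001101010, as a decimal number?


10111011010100 + 110001001101010 = 1001000100111110 = 37182

37182


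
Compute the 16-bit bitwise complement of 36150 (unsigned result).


~0b1000110100110110 = 0b111001011001001 = 29385 (16-bit unsigned)

29385
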